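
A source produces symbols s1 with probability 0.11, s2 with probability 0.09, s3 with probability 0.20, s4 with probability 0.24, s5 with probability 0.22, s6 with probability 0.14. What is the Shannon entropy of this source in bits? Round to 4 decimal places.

2.4991 bits

H = −Σ pᵢ log₂ pᵢ.
−0.11·log₂(0.11) = 0.3503
−0.09·log₂(0.09) = 0.3127
−0.20·log₂(0.20) = 0.4644
−0.24·log₂(0.24) = 0.4941
−0.22·log₂(0.22) = 0.4806
−0.14·log₂(0.14) = 0.3971
Sum ≈ 2.4991 → 2.4991 bits.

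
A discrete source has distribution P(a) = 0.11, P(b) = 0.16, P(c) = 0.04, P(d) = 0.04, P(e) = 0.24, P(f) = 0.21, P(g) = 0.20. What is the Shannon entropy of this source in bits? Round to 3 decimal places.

H = −Σ pᵢ log₂ pᵢ.
−0.11·log₂(0.11) = 0.3503
−0.16·log₂(0.16) = 0.4230
−0.04·log₂(0.04) = 0.1858
−0.04·log₂(0.04) = 0.1858
−0.24·log₂(0.24) = 0.4941
−0.21·log₂(0.21) = 0.4728
−0.20·log₂(0.20) = 0.4644
Sum ≈ 2.5762 → 2.576 bits.

2.576 bits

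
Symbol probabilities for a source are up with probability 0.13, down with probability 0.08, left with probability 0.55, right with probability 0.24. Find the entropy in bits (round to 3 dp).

H = −Σ pᵢ log₂ pᵢ.
−0.13·log₂(0.13) = 0.3826
−0.08·log₂(0.08) = 0.2915
−0.55·log₂(0.55) = 0.4744
−0.24·log₂(0.24) = 0.4941
Sum ≈ 1.6427 → 1.643 bits.

1.643 bits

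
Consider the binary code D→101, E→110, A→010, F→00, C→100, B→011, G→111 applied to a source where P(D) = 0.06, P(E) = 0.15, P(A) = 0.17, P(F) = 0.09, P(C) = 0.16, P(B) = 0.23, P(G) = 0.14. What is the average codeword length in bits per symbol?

L̄ = Σ pᵢ·ℓᵢ = 0.06·3 + 0.15·3 + 0.17·3 + 0.09·2 + 0.16·3 + 0.23·3 + 0.14·3 = 2.91 bits/symbol.

2.91 bits/symbol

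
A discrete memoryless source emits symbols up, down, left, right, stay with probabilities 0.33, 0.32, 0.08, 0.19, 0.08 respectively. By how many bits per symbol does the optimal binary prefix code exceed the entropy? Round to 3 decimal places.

Entropy H = −Σ p log₂ p ≈ 2.0921 bits.
Huffman merges: 2/25+2/25→4/25; 4/25+19/100→7/20; 8/25+33/100→13/20; 7/20+13/20→1. L = 54/25 ≈ 2.1600.
L − H = 2.1600 − 2.0921 = 0.068 bits.

0.068 bits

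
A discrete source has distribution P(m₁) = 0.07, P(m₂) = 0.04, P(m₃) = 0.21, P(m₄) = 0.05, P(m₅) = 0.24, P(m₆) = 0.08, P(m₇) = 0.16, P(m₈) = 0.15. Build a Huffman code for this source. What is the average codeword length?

Repeatedly combine the two least-probable nodes; the expected code length is the sum of the merged weights.
merge 1/25 + 1/20 → 9/100
merge 7/100 + 2/25 → 3/20
merge 9/100 + 3/20 → 6/25
merge 3/20 + 4/25 → 31/100
merge 21/100 + 6/25 → 9/20
merge 6/25 + 31/100 → 11/20
merge 9/20 + 11/20 → 1
L = 9/100 + 3/20 + 6/25 + 31/100 + 9/20 + 11/20 + 1 = 279/100 = 2.79 bits/symbol.

2.79 bits/symbol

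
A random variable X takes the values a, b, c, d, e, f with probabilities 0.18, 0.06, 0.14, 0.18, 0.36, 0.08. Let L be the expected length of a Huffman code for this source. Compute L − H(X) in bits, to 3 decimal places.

0.067 bits

Entropy H = −Σ p log₂ p ≈ 2.3534 bits.
Huffman merges: 3/50+2/25→7/50; 7/50+7/50→7/25; 9/50+9/50→9/25; 7/25+9/25→16/25; 9/25+16/25→1. L = 121/50 ≈ 2.4200.
L − H = 2.4200 − 2.3534 = 0.067 bits.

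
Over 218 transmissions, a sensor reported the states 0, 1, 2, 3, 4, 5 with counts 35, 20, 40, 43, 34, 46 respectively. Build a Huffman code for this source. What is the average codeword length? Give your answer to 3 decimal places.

Probabilities are the counts divided by 218.
Repeatedly combine the two least-probable nodes; the expected code length is the sum of the merged weights.
merge 10/109 + 17/109 → 27/109
merge 35/218 + 20/109 → 75/218
merge 43/218 + 23/109 → 89/218
merge 27/109 + 75/218 → 129/218
merge 89/218 + 129/218 → 1
L = 27/109 + 75/218 + 89/218 + 129/218 + 1 = 565/218 ≈ 2.592 bits/symbol.

2.592 bits/symbol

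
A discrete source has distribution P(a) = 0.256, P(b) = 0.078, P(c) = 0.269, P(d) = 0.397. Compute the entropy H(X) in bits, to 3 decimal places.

H = −Σ pᵢ log₂ pᵢ.
−0.256·log₂(0.256) = 0.5032
−0.078·log₂(0.078) = 0.2871
−0.269·log₂(0.269) = 0.5096
−0.397·log₂(0.397) = 0.5291
Sum ≈ 1.8290 → 1.829 bits.

1.829 bits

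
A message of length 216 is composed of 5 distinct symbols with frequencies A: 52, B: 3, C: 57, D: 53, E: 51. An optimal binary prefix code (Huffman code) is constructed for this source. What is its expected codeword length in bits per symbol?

2.25 bits/symbol

Probabilities are the counts divided by 216.
Repeatedly combine the two least-probable nodes; the expected code length is the sum of the merged weights.
merge 1/72 + 17/72 → 1/4
merge 13/54 + 53/216 → 35/72
merge 1/4 + 19/72 → 37/72
merge 35/72 + 37/72 → 1
L = 1/4 + 35/72 + 37/72 + 1 = 9/4 = 2.25 bits/symbol.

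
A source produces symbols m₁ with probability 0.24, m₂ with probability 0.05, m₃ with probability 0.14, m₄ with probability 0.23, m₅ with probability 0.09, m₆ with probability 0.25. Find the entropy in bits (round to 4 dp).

H = −Σ pᵢ log₂ pᵢ.
−0.24·log₂(0.24) = 0.4941
−0.05·log₂(0.05) = 0.2161
−0.14·log₂(0.14) = 0.3971
−0.23·log₂(0.23) = 0.4877
−0.09·log₂(0.09) = 0.3127
−0.25·log₂(0.25) = 0.5000
Sum ≈ 2.4077 → 2.4077 bits.

2.4077 bits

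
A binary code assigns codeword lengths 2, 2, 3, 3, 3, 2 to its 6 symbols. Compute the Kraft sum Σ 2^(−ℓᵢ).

With common denominator 2^3 = 8: Σ 2^(−ℓᵢ) = 2/8 + 2/8 + 1/8 + 1/8 + 1/8 + 2/8 = 9/8 = 1.125.

1.125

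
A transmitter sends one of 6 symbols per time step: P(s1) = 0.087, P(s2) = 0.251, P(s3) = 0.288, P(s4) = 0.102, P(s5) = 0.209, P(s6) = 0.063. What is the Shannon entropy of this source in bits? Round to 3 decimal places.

H = −Σ pᵢ log₂ pᵢ.
−0.087·log₂(0.087) = 0.3065
−0.251·log₂(0.251) = 0.5006
−0.288·log₂(0.288) = 0.5172
−0.102·log₂(0.102) = 0.3359
−0.209·log₂(0.209) = 0.4720
−0.063·log₂(0.063) = 0.2513
Sum ≈ 2.3835 → 2.383 bits.

2.383 bits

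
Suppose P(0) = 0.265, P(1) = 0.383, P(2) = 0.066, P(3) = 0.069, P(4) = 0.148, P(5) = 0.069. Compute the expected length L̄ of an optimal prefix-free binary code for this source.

2.308 bits/symbol

Repeatedly combine the two least-probable nodes; the expected code length is the sum of the merged weights.
merge 33/500 + 69/1000 → 27/200
merge 69/1000 + 27/200 → 51/250
merge 37/250 + 51/250 → 44/125
merge 53/200 + 44/125 → 617/1000
merge 383/1000 + 617/1000 → 1
L = 27/200 + 51/250 + 44/125 + 617/1000 + 1 = 577/250 = 2.308 bits/symbol.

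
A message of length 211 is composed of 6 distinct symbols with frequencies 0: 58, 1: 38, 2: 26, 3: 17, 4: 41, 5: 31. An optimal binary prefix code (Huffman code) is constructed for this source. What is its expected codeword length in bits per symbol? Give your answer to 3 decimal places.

2.531 bits/symbol

Probabilities are the counts divided by 211.
Repeatedly combine the two least-probable nodes; the expected code length is the sum of the merged weights.
merge 17/211 + 26/211 → 43/211
merge 31/211 + 38/211 → 69/211
merge 41/211 + 43/211 → 84/211
merge 58/211 + 69/211 → 127/211
merge 84/211 + 127/211 → 1
L = 43/211 + 69/211 + 84/211 + 127/211 + 1 = 534/211 ≈ 2.531 bits/symbol.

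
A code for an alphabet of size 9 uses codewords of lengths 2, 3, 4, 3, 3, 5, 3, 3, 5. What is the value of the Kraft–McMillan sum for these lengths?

1

With common denominator 2^5 = 32: Σ 2^(−ℓᵢ) = 8/32 + 4/32 + 2/32 + 4/32 + 4/32 + 1/32 + 4/32 + 4/32 + 1/32 = 32/32 = 1.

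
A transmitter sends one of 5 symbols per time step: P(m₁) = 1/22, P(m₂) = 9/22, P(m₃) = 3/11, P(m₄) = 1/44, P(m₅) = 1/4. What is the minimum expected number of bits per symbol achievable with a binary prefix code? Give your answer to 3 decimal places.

Repeatedly combine the two least-probable nodes; the expected code length is the sum of the merged weights.
merge 1/44 + 1/22 → 3/44
merge 3/44 + 1/4 → 7/22
merge 3/11 + 7/22 → 13/22
merge 9/22 + 13/22 → 1
L = 3/44 + 7/22 + 13/22 + 1 = 87/44 ≈ 1.977 bits/symbol.

1.977 bits/symbol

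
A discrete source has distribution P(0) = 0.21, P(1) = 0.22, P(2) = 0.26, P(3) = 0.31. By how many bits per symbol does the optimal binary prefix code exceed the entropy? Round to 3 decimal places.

0.018 bits

Entropy H = −Σ p log₂ p ≈ 1.9825 bits.
Huffman merges: 21/100+11/50→43/100; 13/50+31/100→57/100; 43/100+57/100→1. L = 2 ≈ 2.0000.
L − H = 2.0000 − 1.9825 = 0.018 bits.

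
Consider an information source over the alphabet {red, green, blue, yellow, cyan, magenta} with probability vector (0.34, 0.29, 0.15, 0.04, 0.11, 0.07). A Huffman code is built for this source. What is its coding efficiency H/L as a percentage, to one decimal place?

97.1%

Entropy H = −Σ p log₂ p ≈ 2.2622 bits.
Huffman merges: 1/25+7/100→11/100; 11/100+11/100→11/50; 3/20+11/50→37/100; 29/100+17/50→63/100; 37/100+63/100→1. L = 233/100 ≈ 2.3300.
Efficiency = H/L = 2.2622/2.3300 = 97.1%.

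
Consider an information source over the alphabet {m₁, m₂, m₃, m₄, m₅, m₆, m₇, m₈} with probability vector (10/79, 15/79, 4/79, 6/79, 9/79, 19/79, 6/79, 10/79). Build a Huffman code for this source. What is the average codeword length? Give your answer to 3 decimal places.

Repeatedly combine the two least-probable nodes; the expected code length is the sum of the merged weights.
merge 4/79 + 6/79 → 10/79
merge 6/79 + 9/79 → 15/79
merge 10/79 + 10/79 → 20/79
merge 10/79 + 15/79 → 25/79
merge 15/79 + 19/79 → 34/79
merge 20/79 + 25/79 → 45/79
merge 34/79 + 45/79 → 1
L = 10/79 + 15/79 + 20/79 + 25/79 + 34/79 + 45/79 + 1 = 228/79 ≈ 2.886 bits/symbol.

2.886 bits/symbol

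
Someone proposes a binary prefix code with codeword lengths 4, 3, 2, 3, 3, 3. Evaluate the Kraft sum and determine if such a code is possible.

With common denominator 2^4 = 16: Σ 2^(−ℓᵢ) = 1/16 + 2/16 + 4/16 + 2/16 + 2/16 + 2/16 = 13/16 = 0.8125.
Kraft's inequality requires Σ ≤ 1; here Σ = 0.8125 ≤ 1, so such a prefix code exists.

0.8125; yes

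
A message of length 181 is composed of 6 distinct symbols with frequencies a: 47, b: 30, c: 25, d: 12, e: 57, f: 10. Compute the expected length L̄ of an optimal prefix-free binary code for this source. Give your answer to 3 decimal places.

2.381 bits/symbol

Probabilities are the counts divided by 181.
Repeatedly combine the two least-probable nodes; the expected code length is the sum of the merged weights.
merge 10/181 + 12/181 → 22/181
merge 22/181 + 25/181 → 47/181
merge 30/181 + 47/181 → 77/181
merge 47/181 + 57/181 → 104/181
merge 77/181 + 104/181 → 1
L = 22/181 + 47/181 + 77/181 + 104/181 + 1 = 431/181 ≈ 2.381 bits/symbol.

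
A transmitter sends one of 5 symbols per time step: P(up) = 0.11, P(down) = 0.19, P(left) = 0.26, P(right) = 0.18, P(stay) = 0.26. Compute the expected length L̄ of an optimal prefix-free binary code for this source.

2.29 bits/symbol

Repeatedly combine the two least-probable nodes; the expected code length is the sum of the merged weights.
merge 11/100 + 9/50 → 29/100
merge 19/100 + 13/50 → 9/20
merge 13/50 + 29/100 → 11/20
merge 9/20 + 11/20 → 1
L = 29/100 + 9/20 + 11/20 + 1 = 229/100 = 2.29 bits/symbol.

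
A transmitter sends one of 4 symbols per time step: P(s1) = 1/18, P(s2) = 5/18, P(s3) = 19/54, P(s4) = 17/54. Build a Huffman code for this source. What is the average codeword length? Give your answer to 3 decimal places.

Repeatedly combine the two least-probable nodes; the expected code length is the sum of the merged weights.
merge 1/18 + 5/18 → 1/3
merge 17/54 + 1/3 → 35/54
merge 19/54 + 35/54 → 1
L = 1/3 + 35/54 + 1 = 107/54 ≈ 1.981 bits/symbol.

1.981 bits/symbol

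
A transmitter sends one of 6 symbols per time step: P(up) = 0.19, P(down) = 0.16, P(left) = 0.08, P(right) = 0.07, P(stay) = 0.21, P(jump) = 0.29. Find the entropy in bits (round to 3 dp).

2.429 bits

H = −Σ pᵢ log₂ pᵢ.
−0.19·log₂(0.19) = 0.4552
−0.16·log₂(0.16) = 0.4230
−0.08·log₂(0.08) = 0.2915
−0.07·log₂(0.07) = 0.2686
−0.21·log₂(0.21) = 0.4728
−0.29·log₂(0.29) = 0.5179
Sum ≈ 2.4290 → 2.429 bits.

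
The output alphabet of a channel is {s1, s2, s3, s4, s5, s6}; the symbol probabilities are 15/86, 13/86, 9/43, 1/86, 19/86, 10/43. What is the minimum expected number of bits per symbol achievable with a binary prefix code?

2.5 bits/symbol

Repeatedly combine the two least-probable nodes; the expected code length is the sum of the merged weights.
merge 1/86 + 13/86 → 7/43
merge 7/43 + 15/86 → 29/86
merge 9/43 + 19/86 → 37/86
merge 10/43 + 29/86 → 49/86
merge 37/86 + 49/86 → 1
L = 7/43 + 29/86 + 37/86 + 49/86 + 1 = 5/2 = 2.5 bits/symbol.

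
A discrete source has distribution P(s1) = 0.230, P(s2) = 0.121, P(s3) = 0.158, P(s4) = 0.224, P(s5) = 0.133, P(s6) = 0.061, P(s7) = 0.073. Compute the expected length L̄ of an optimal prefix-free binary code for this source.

Repeatedly combine the two least-probable nodes; the expected code length is the sum of the merged weights.
merge 61/1000 + 73/1000 → 67/500
merge 121/1000 + 133/1000 → 127/500
merge 67/500 + 79/500 → 73/250
merge 28/125 + 23/100 → 227/500
merge 127/500 + 73/250 → 273/500
merge 227/500 + 273/500 → 1
L = 67/500 + 127/500 + 73/250 + 227/500 + 273/500 + 1 = 67/25 = 2.68 bits/symbol.

2.68 bits/symbol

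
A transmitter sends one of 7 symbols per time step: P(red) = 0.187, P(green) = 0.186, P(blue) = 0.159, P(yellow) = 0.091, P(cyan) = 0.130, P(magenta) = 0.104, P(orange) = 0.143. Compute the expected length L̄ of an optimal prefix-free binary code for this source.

Repeatedly combine the two least-probable nodes; the expected code length is the sum of the merged weights.
merge 91/1000 + 13/125 → 39/200
merge 13/100 + 143/1000 → 273/1000
merge 159/1000 + 93/500 → 69/200
merge 187/1000 + 39/200 → 191/500
merge 273/1000 + 69/200 → 309/500
merge 191/500 + 309/500 → 1
L = 39/200 + 273/1000 + 69/200 + 191/500 + 309/500 + 1 = 2813/1000 = 2.813 bits/symbol.

2.813 bits/symbol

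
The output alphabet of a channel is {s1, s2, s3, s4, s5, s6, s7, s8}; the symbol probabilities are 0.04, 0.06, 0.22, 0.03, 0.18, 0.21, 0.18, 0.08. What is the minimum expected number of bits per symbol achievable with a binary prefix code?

Repeatedly combine the two least-probable nodes; the expected code length is the sum of the merged weights.
merge 3/100 + 1/25 → 7/100
merge 3/50 + 7/100 → 13/100
merge 2/25 + 13/100 → 21/100
merge 9/50 + 9/50 → 9/25
merge 21/100 + 21/100 → 21/50
merge 11/50 + 9/25 → 29/50
merge 21/50 + 29/50 → 1
L = 7/100 + 13/100 + 21/100 + 9/25 + 21/50 + 29/50 + 1 = 277/100 = 2.77 bits/symbol.

2.77 bits/symbol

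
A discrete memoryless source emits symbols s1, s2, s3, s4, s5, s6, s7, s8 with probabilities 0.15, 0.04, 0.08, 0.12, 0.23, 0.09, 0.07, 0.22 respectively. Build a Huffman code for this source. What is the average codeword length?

2.83 bits/symbol

Repeatedly combine the two least-probable nodes; the expected code length is the sum of the merged weights.
merge 1/25 + 7/100 → 11/100
merge 2/25 + 9/100 → 17/100
merge 11/100 + 3/25 → 23/100
merge 3/20 + 17/100 → 8/25
merge 11/50 + 23/100 → 9/20
merge 23/100 + 8/25 → 11/20
merge 9/20 + 11/20 → 1
L = 11/100 + 17/100 + 23/100 + 8/25 + 9/20 + 11/20 + 1 = 283/100 = 2.83 bits/symbol.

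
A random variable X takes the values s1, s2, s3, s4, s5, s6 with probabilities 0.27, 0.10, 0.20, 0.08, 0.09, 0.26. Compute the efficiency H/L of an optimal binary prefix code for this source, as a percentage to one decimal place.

Entropy H = −Σ p log₂ p ≈ 2.4161 bits.
Huffman merges: 2/25+9/100→17/100; 1/10+17/100→27/100; 1/5+13/50→23/50; 27/100+27/100→27/50; 23/50+27/50→1. L = 61/25 ≈ 2.4400.
Efficiency = H/L = 2.4161/2.4400 = 99.0%.

99.0%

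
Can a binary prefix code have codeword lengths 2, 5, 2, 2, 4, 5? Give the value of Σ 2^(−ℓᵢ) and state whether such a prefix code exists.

With common denominator 2^5 = 32: Σ 2^(−ℓᵢ) = 8/32 + 1/32 + 8/32 + 8/32 + 2/32 + 1/32 = 28/32 = 0.875.
Kraft's inequality requires Σ ≤ 1; here Σ = 0.875 ≤ 1, so such a prefix code exists.

0.875; yes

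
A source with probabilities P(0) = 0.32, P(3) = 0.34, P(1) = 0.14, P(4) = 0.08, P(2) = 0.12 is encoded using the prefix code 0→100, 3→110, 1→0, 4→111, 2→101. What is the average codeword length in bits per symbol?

2.72 bits/symbol

L̄ = Σ pᵢ·ℓᵢ = 0.32·3 + 0.34·3 + 0.14·1 + 0.08·3 + 0.12·3 = 2.72 bits/symbol.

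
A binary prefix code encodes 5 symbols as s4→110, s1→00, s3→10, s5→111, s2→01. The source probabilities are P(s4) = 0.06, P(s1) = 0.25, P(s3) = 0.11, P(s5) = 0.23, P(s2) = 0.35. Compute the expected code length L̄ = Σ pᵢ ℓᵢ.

L̄ = Σ pᵢ·ℓᵢ = 0.06·3 + 0.25·2 + 0.11·2 + 0.23·3 + 0.35·2 = 2.29 bits/symbol.

2.29 bits/symbol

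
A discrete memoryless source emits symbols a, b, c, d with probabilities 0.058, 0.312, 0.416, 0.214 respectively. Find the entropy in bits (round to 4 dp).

1.7649 bits

H = −Σ pᵢ log₂ pᵢ.
−0.058·log₂(0.058) = 0.2383
−0.312·log₂(0.312) = 0.5243
−0.416·log₂(0.416) = 0.5264
−0.214·log₂(0.214) = 0.4760
Sum ≈ 1.7649 → 1.7649 bits.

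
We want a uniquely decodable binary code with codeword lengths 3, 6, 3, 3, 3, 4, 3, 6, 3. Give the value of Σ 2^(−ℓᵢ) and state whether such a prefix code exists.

With common denominator 2^6 = 64: Σ 2^(−ℓᵢ) = 8/64 + 1/64 + 8/64 + 8/64 + 8/64 + 4/64 + 8/64 + 1/64 + 8/64 = 54/64 = 0.84375.
Kraft's inequality requires Σ ≤ 1; here Σ = 0.84375 ≤ 1, so such a prefix code exists.

0.84375; yes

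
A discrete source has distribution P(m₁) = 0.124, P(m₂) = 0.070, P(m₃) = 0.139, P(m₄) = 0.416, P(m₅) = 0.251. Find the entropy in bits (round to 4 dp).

2.0646 bits

H = −Σ pᵢ log₂ pᵢ.
−0.124·log₂(0.124) = 0.3734
−0.070·log₂(0.070) = 0.2686
−0.139·log₂(0.139) = 0.3957
−0.416·log₂(0.416) = 0.5264
−0.251·log₂(0.251) = 0.5006
Sum ≈ 2.0646 → 2.0646 bits.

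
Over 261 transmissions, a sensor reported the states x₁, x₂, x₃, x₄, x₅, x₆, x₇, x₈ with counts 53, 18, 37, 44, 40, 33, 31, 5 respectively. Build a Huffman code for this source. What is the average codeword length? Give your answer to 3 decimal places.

Probabilities are the counts divided by 261.
Repeatedly combine the two least-probable nodes; the expected code length is the sum of the merged weights.
merge 5/261 + 2/29 → 23/261
merge 23/261 + 31/261 → 6/29
merge 11/87 + 37/261 → 70/261
merge 40/261 + 44/261 → 28/87
merge 53/261 + 6/29 → 107/261
merge 70/261 + 28/87 → 154/261
merge 107/261 + 154/261 → 1
L = 23/261 + 6/29 + 70/261 + 28/87 + 107/261 + 154/261 + 1 = 251/87 ≈ 2.885 bits/symbol.

2.885 bits/symbol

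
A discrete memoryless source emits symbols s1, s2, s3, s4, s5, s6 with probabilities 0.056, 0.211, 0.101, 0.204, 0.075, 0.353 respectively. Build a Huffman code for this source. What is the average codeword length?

2.363 bits/symbol

Repeatedly combine the two least-probable nodes; the expected code length is the sum of the merged weights.
merge 7/125 + 3/40 → 131/1000
merge 101/1000 + 131/1000 → 29/125
merge 51/250 + 211/1000 → 83/200
merge 29/125 + 353/1000 → 117/200
merge 83/200 + 117/200 → 1
L = 131/1000 + 29/125 + 83/200 + 117/200 + 1 = 2363/1000 = 2.363 bits/symbol.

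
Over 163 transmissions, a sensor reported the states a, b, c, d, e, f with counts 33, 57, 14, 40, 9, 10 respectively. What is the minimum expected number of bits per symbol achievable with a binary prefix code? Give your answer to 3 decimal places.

2.319 bits/symbol

Probabilities are the counts divided by 163.
Repeatedly combine the two least-probable nodes; the expected code length is the sum of the merged weights.
merge 9/163 + 10/163 → 19/163
merge 14/163 + 19/163 → 33/163
merge 33/163 + 33/163 → 66/163
merge 40/163 + 57/163 → 97/163
merge 66/163 + 97/163 → 1
L = 19/163 + 33/163 + 66/163 + 97/163 + 1 = 378/163 ≈ 2.319 bits/symbol.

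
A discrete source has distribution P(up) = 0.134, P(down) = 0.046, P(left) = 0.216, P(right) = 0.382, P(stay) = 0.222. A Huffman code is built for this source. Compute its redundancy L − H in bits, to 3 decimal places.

Entropy H = −Σ p log₂ p ≈ 2.0829 bits.
Huffman merges: 23/500+67/500→9/50; 9/50+27/125→99/250; 111/500+191/500→151/250; 99/250+151/250→1. L = 109/50 ≈ 2.1800.
L − H = 2.1800 − 2.0829 = 0.097 bits.

0.097 bits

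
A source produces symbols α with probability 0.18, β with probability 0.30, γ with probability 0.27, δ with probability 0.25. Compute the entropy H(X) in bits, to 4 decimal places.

H = −Σ pᵢ log₂ pᵢ.
−0.18·log₂(0.18) = 0.4453
−0.30·log₂(0.30) = 0.5211
−0.27·log₂(0.27) = 0.5100
−0.25·log₂(0.25) = 0.5000
Sum ≈ 1.9764 → 1.9764 bits.

1.9764 bits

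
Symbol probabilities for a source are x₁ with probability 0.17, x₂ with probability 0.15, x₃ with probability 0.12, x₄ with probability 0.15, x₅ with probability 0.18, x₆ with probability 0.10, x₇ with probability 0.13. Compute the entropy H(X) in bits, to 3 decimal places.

H = −Σ pᵢ log₂ pᵢ.
−0.17·log₂(0.17) = 0.4346
−0.15·log₂(0.15) = 0.4105
−0.12·log₂(0.12) = 0.3671
−0.15·log₂(0.15) = 0.4105
−0.18·log₂(0.18) = 0.4453
−0.10·log₂(0.10) = 0.3322
−0.13·log₂(0.13) = 0.3826
Sum ≈ 2.7829 → 2.783 bits.

2.783 bits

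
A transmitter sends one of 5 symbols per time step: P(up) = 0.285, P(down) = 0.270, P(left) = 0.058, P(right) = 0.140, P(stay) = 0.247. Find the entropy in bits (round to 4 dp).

H = −Σ pᵢ log₂ pᵢ.
−0.285·log₂(0.285) = 0.5161
−0.270·log₂(0.270) = 0.5100
−0.058·log₂(0.058) = 0.2383
−0.140·log₂(0.140) = 0.3971
−0.247·log₂(0.247) = 0.4983
Sum ≈ 2.1598 → 2.1598 bits.

2.1598 bits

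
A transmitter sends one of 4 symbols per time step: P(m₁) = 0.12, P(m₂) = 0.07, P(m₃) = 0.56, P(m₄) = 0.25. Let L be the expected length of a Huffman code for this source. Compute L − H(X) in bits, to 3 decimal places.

0.026 bits

Entropy H = −Σ p log₂ p ≈ 1.6041 bits.
Huffman merges: 7/100+3/25→19/100; 19/100+1/4→11/25; 11/25+14/25→1. L = 163/100 ≈ 1.6300.
L − H = 1.6300 − 1.6041 = 0.026 bits.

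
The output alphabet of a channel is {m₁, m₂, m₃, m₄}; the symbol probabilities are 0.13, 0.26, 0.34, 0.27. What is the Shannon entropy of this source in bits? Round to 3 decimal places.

H = −Σ pᵢ log₂ pᵢ.
−0.13·log₂(0.13) = 0.3826
−0.26·log₂(0.26) = 0.5053
−0.34·log₂(0.34) = 0.5292
−0.27·log₂(0.27) = 0.5100
Sum ≈ 1.9271 → 1.927 bits.

1.927 bits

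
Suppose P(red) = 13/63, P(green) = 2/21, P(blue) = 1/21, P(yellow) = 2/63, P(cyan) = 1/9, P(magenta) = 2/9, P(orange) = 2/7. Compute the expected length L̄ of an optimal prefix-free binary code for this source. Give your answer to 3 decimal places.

Repeatedly combine the two least-probable nodes; the expected code length is the sum of the merged weights.
merge 2/63 + 1/21 → 5/63
merge 5/63 + 2/21 → 11/63
merge 1/9 + 11/63 → 2/7
merge 13/63 + 2/9 → 3/7
merge 2/7 + 2/7 → 4/7
merge 3/7 + 4/7 → 1
L = 5/63 + 11/63 + 2/7 + 3/7 + 4/7 + 1 = 160/63 ≈ 2.540 bits/symbol.

2.540 bits/symbol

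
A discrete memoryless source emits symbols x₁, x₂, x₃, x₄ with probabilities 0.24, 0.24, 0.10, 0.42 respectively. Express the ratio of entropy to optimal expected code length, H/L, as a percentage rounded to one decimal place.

Entropy H = −Σ p log₂ p ≈ 1.8461 bits.
Huffman merges: 1/10+6/25→17/50; 6/25+17/50→29/50; 21/50+29/50→1. L = 48/25 ≈ 1.9200.
Efficiency = H/L = 1.8461/1.9200 = 96.2%.

96.2%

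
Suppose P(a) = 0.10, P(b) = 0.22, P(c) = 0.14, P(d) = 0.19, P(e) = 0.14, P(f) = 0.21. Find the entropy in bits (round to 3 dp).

2.535 bits

H = −Σ pᵢ log₂ pᵢ.
−0.10·log₂(0.10) = 0.3322
−0.22·log₂(0.22) = 0.4806
−0.14·log₂(0.14) = 0.3971
−0.19·log₂(0.19) = 0.4552
−0.14·log₂(0.14) = 0.3971
−0.21·log₂(0.21) = 0.4728
Sum ≈ 2.5350 → 2.535 bits.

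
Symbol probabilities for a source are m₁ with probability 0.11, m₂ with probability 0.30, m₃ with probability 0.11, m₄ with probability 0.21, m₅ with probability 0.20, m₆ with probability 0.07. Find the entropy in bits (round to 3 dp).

2.427 bits

H = −Σ pᵢ log₂ pᵢ.
−0.11·log₂(0.11) = 0.3503
−0.30·log₂(0.30) = 0.5211
−0.11·log₂(0.11) = 0.3503
−0.21·log₂(0.21) = 0.4728
−0.20·log₂(0.20) = 0.4644
−0.07·log₂(0.07) = 0.2686
Sum ≈ 2.4274 → 2.427 bits.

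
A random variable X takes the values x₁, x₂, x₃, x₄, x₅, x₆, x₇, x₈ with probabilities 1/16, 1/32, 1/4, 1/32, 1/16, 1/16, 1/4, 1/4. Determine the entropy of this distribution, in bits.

2.5625 bits

Each probability is a power of 1/2, so log₂(1/p) is an integer.
H = Σ p·log₂(1/p) = 1/16·4 + 1/32·5 + 1/4·2 + 1/32·5 + 1/16·4 + 1/16·4 + 1/4·2 + 1/4·2 = 2.5625 bits.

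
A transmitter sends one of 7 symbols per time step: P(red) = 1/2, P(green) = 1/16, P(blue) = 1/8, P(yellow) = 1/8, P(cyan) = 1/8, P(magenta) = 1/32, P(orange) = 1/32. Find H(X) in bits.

2.1875 bits

Each probability is a power of 1/2, so log₂(1/p) is an integer.
H = Σ p·log₂(1/p) = 1/2·1 + 1/16·4 + 1/8·3 + 1/8·3 + 1/8·3 + 1/32·5 + 1/32·5 = 2.1875 bits.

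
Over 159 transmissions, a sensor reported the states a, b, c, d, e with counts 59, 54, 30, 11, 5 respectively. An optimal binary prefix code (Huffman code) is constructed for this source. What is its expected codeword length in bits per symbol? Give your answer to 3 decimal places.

Probabilities are the counts divided by 159.
Repeatedly combine the two least-probable nodes; the expected code length is the sum of the merged weights.
merge 5/159 + 11/159 → 16/159
merge 16/159 + 10/53 → 46/159
merge 46/159 + 18/53 → 100/159
merge 59/159 + 100/159 → 1
L = 16/159 + 46/159 + 100/159 + 1 = 107/53 ≈ 2.019 bits/symbol.

2.019 bits/symbol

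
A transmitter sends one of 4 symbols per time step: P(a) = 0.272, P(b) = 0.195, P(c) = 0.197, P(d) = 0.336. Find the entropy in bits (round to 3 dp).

H = −Σ pᵢ log₂ pᵢ.
−0.272·log₂(0.272) = 0.5109
−0.195·log₂(0.195) = 0.4599
−0.197·log₂(0.197) = 0.4617
−0.336·log₂(0.336) = 0.5287
Sum ≈ 1.9612 → 1.961 bits.

1.961 bits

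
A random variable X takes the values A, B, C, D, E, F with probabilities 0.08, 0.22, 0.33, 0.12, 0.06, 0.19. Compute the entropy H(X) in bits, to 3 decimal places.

2.366 bits

H = −Σ pᵢ log₂ pᵢ.
−0.08·log₂(0.08) = 0.2915
−0.22·log₂(0.22) = 0.4806
−0.33·log₂(0.33) = 0.5278
−0.12·log₂(0.12) = 0.3671
−0.06·log₂(0.06) = 0.2435
−0.19·log₂(0.19) = 0.4552
Sum ≈ 2.3657 → 2.366 bits.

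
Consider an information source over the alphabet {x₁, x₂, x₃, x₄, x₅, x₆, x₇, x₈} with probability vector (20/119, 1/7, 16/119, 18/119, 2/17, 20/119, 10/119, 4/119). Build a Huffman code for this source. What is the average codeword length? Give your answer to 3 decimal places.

2.950 bits/symbol

Repeatedly combine the two least-probable nodes; the expected code length is the sum of the merged weights.
merge 4/119 + 10/119 → 2/17
merge 2/17 + 2/17 → 4/17
merge 16/119 + 1/7 → 33/119
merge 18/119 + 20/119 → 38/119
merge 20/119 + 4/17 → 48/119
merge 33/119 + 38/119 → 71/119
merge 48/119 + 71/119 → 1
L = 2/17 + 4/17 + 33/119 + 38/119 + 48/119 + 71/119 + 1 = 351/119 ≈ 2.950 bits/symbol.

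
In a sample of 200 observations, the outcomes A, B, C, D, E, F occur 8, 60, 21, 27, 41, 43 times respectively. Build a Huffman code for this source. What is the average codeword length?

Probabilities are the counts divided by 200.
Repeatedly combine the two least-probable nodes; the expected code length is the sum of the merged weights.
merge 1/25 + 21/200 → 29/200
merge 27/200 + 29/200 → 7/25
merge 41/200 + 43/200 → 21/50
merge 7/25 + 3/10 → 29/50
merge 21/50 + 29/50 → 1
L = 29/200 + 7/25 + 21/50 + 29/50 + 1 = 97/40 = 2.425 bits/symbol.

2.425 bits/symbol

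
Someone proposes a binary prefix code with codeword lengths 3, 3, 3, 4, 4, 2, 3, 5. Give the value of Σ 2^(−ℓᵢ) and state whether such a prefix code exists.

With common denominator 2^5 = 32: Σ 2^(−ℓᵢ) = 4/32 + 4/32 + 4/32 + 2/32 + 2/32 + 8/32 + 4/32 + 1/32 = 29/32 = 0.90625.
Kraft's inequality requires Σ ≤ 1; here Σ = 0.90625 ≤ 1, so such a prefix code exists.

0.90625; yes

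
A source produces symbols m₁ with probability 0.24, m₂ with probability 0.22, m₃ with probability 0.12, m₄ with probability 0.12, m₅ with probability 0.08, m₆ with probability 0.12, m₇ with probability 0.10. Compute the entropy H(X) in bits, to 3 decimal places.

2.700 bits

H = −Σ pᵢ log₂ pᵢ.
−0.24·log₂(0.24) = 0.4941
−0.22·log₂(0.22) = 0.4806
−0.12·log₂(0.12) = 0.3671
−0.12·log₂(0.12) = 0.3671
−0.08·log₂(0.08) = 0.2915
−0.12·log₂(0.12) = 0.3671
−0.10·log₂(0.10) = 0.3322
Sum ≈ 2.6996 → 2.700 bits.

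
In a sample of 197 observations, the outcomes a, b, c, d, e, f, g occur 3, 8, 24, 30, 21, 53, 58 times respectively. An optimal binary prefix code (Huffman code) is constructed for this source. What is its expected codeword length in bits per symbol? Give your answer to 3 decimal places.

Probabilities are the counts divided by 197.
Repeatedly combine the two least-probable nodes; the expected code length is the sum of the merged weights.
merge 3/197 + 8/197 → 11/197
merge 11/197 + 21/197 → 32/197
merge 24/197 + 30/197 → 54/197
merge 32/197 + 53/197 → 85/197
merge 54/197 + 58/197 → 112/197
merge 85/197 + 112/197 → 1
L = 11/197 + 32/197 + 54/197 + 85/197 + 112/197 + 1 = 491/197 ≈ 2.492 bits/symbol.

2.492 bits/symbol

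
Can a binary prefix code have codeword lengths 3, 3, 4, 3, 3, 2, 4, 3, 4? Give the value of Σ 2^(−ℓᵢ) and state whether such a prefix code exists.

With common denominator 2^4 = 16: Σ 2^(−ℓᵢ) = 2/16 + 2/16 + 1/16 + 2/16 + 2/16 + 4/16 + 1/16 + 2/16 + 1/16 = 17/16 = 1.0625.
Kraft's inequality requires Σ ≤ 1; here Σ = 1.0625 > 1, so no such prefix code exists.

1.0625; no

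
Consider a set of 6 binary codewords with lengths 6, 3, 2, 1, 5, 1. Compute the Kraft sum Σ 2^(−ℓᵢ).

1.421875

With common denominator 2^6 = 64: Σ 2^(−ℓᵢ) = 1/64 + 8/64 + 16/64 + 32/64 + 2/64 + 32/64 = 91/64 = 1.421875.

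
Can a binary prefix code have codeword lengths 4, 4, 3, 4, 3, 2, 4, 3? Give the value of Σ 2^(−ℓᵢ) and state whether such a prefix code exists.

0.875; yes

With common denominator 2^4 = 16: Σ 2^(−ℓᵢ) = 1/16 + 1/16 + 2/16 + 1/16 + 2/16 + 4/16 + 1/16 + 2/16 = 14/16 = 0.875.
Kraft's inequality requires Σ ≤ 1; here Σ = 0.875 ≤ 1, so such a prefix code exists.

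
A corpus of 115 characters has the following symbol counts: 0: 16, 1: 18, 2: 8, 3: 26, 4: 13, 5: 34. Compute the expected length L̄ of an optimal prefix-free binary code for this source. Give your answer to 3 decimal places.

2.478 bits/symbol

Probabilities are the counts divided by 115.
Repeatedly combine the two least-probable nodes; the expected code length is the sum of the merged weights.
merge 8/115 + 13/115 → 21/115
merge 16/115 + 18/115 → 34/115
merge 21/115 + 26/115 → 47/115
merge 34/115 + 34/115 → 68/115
merge 47/115 + 68/115 → 1
L = 21/115 + 34/115 + 47/115 + 68/115 + 1 = 57/23 ≈ 2.478 bits/symbol.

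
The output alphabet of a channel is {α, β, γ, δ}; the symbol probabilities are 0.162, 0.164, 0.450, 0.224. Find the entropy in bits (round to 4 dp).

H = −Σ pᵢ log₂ pᵢ.
−0.162·log₂(0.162) = 0.4254
−0.164·log₂(0.164) = 0.4278
−0.450·log₂(0.450) = 0.5184
−0.224·log₂(0.224) = 0.4835
Sum ≈ 1.8550 → 1.8550 bits.

1.8550 bits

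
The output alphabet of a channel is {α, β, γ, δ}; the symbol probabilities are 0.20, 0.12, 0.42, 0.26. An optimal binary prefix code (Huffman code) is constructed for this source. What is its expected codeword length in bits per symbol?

1.9 bits/symbol

Repeatedly combine the two least-probable nodes; the expected code length is the sum of the merged weights.
merge 3/25 + 1/5 → 8/25
merge 13/50 + 8/25 → 29/50
merge 21/50 + 29/50 → 1
L = 8/25 + 29/50 + 1 = 19/10 = 1.9 bits/symbol.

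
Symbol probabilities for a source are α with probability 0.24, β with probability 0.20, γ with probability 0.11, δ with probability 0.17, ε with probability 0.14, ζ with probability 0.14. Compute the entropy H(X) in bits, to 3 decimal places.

H = −Σ pᵢ log₂ pᵢ.
−0.24·log₂(0.24) = 0.4941
−0.20·log₂(0.20) = 0.4644
−0.11·log₂(0.11) = 0.3503
−0.17·log₂(0.17) = 0.4346
−0.14·log₂(0.14) = 0.3971
−0.14·log₂(0.14) = 0.3971
Sum ≈ 2.5376 → 2.538 bits.

2.538 bits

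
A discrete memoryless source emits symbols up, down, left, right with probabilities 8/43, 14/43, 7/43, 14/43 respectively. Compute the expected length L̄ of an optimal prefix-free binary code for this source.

Repeatedly combine the two least-probable nodes; the expected code length is the sum of the merged weights.
merge 7/43 + 8/43 → 15/43
merge 14/43 + 14/43 → 28/43
merge 15/43 + 28/43 → 1
L = 15/43 + 28/43 + 1 = 2 bits/symbol.

2 bits/symbol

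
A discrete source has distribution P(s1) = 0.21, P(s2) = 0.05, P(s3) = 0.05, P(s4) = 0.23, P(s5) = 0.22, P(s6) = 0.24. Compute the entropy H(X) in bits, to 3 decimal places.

H = −Σ pᵢ log₂ pᵢ.
−0.21·log₂(0.21) = 0.4728
−0.05·log₂(0.05) = 0.2161
−0.05·log₂(0.05) = 0.2161
−0.23·log₂(0.23) = 0.4877
−0.22·log₂(0.22) = 0.4806
−0.24·log₂(0.24) = 0.4941
Sum ≈ 2.3674 → 2.367 bits.

2.367 bits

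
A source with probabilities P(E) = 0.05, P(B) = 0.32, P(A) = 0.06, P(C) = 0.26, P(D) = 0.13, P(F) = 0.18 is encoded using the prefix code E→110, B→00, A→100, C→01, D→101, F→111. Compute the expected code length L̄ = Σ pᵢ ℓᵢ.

2.42 bits/symbol

L̄ = Σ pᵢ·ℓᵢ = 0.05·3 + 0.32·2 + 0.06·3 + 0.26·2 + 0.13·3 + 0.18·3 = 2.42 bits/symbol.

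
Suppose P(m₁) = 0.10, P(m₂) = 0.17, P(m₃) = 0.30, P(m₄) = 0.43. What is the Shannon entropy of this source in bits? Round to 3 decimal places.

H = −Σ pᵢ log₂ pᵢ.
−0.10·log₂(0.10) = 0.3322
−0.17·log₂(0.17) = 0.4346
−0.30·log₂(0.30) = 0.5211
−0.43·log₂(0.43) = 0.5236
Sum ≈ 1.8114 → 1.811 bits.

1.811 bits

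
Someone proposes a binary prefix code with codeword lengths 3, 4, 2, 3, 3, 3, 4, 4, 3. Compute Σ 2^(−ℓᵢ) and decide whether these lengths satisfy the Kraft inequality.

1.0625; no

With common denominator 2^4 = 16: Σ 2^(−ℓᵢ) = 2/16 + 1/16 + 4/16 + 2/16 + 2/16 + 2/16 + 1/16 + 1/16 + 2/16 = 17/16 = 1.0625.
Kraft's inequality requires Σ ≤ 1; here Σ = 1.0625 > 1, so no such prefix code exists.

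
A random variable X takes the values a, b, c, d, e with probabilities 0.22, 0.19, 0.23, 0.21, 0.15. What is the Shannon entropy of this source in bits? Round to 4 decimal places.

2.3068 bits

H = −Σ pᵢ log₂ pᵢ.
−0.22·log₂(0.22) = 0.4806
−0.19·log₂(0.19) = 0.4552
−0.23·log₂(0.23) = 0.4877
−0.21·log₂(0.21) = 0.4728
−0.15·log₂(0.15) = 0.4105
Sum ≈ 2.3068 → 2.3068 bits.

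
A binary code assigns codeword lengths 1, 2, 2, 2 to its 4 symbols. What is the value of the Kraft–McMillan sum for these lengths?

With common denominator 2^2 = 4: Σ 2^(−ℓᵢ) = 2/4 + 1/4 + 1/4 + 1/4 = 5/4 = 1.25.

1.25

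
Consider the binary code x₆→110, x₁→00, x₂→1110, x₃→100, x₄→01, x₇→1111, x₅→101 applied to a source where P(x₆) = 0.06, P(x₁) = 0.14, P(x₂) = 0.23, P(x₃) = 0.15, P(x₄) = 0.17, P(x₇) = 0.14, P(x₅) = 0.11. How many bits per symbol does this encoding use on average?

3.06 bits/symbol

L̄ = Σ pᵢ·ℓᵢ = 0.06·3 + 0.14·2 + 0.23·4 + 0.15·3 + 0.17·2 + 0.14·4 + 0.11·3 = 3.06 bits/symbol.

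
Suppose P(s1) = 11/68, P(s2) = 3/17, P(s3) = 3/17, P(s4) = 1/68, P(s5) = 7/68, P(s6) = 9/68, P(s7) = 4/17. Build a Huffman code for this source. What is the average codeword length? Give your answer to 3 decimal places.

Repeatedly combine the two least-probable nodes; the expected code length is the sum of the merged weights.
merge 1/68 + 7/68 → 2/17
merge 2/17 + 9/68 → 1/4
merge 11/68 + 3/17 → 23/68
merge 3/17 + 4/17 → 7/17
merge 1/4 + 23/68 → 10/17
merge 7/17 + 10/17 → 1
L = 2/17 + 1/4 + 23/68 + 7/17 + 10/17 + 1 = 46/17 ≈ 2.706 bits/symbol.

2.706 bits/symbol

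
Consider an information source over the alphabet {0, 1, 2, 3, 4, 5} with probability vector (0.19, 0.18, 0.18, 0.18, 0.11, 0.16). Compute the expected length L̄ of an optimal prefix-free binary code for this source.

2.63 bits/symbol

Repeatedly combine the two least-probable nodes; the expected code length is the sum of the merged weights.
merge 11/100 + 4/25 → 27/100
merge 9/50 + 9/50 → 9/25
merge 9/50 + 19/100 → 37/100
merge 27/100 + 9/25 → 63/100
merge 37/100 + 63/100 → 1
L = 27/100 + 9/25 + 37/100 + 63/100 + 1 = 263/100 = 2.63 bits/symbol.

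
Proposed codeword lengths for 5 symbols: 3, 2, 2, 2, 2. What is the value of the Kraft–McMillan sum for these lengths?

With common denominator 2^3 = 8: Σ 2^(−ℓᵢ) = 1/8 + 2/8 + 2/8 + 2/8 + 2/8 = 9/8 = 1.125.

1.125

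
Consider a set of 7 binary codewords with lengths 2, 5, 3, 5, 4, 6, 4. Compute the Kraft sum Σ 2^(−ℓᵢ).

0.578125

With common denominator 2^6 = 64: Σ 2^(−ℓᵢ) = 16/64 + 2/64 + 8/64 + 2/64 + 4/64 + 1/64 + 4/64 = 37/64 = 0.578125.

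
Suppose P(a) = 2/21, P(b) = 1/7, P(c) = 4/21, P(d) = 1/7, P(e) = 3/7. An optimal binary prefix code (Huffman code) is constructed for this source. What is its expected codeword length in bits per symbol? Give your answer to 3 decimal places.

2.143 bits/symbol

Repeatedly combine the two least-probable nodes; the expected code length is the sum of the merged weights.
merge 2/21 + 1/7 → 5/21
merge 1/7 + 4/21 → 1/3
merge 5/21 + 1/3 → 4/7
merge 3/7 + 4/7 → 1
L = 5/21 + 1/3 + 4/7 + 1 = 15/7 ≈ 2.143 bits/symbol.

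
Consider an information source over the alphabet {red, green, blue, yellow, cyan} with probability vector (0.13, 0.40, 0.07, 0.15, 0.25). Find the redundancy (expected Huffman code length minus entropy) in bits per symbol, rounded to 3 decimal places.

Entropy H = −Σ p log₂ p ≈ 2.0905 bits.
Huffman merges: 7/100+13/100→1/5; 3/20+1/5→7/20; 1/4+7/20→3/5; 2/5+3/5→1. L = 43/20 ≈ 2.1500.
L − H = 2.1500 − 2.0905 = 0.059 bits.

0.059 bits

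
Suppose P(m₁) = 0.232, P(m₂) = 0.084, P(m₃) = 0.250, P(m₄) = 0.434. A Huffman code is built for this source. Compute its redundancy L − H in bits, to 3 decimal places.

0.070 bits

Entropy H = −Σ p log₂ p ≈ 1.8118 bits.
Huffman merges: 21/250+29/125→79/250; 1/4+79/250→283/500; 217/500+283/500→1. L = 941/500 ≈ 1.8820.
L − H = 1.8820 − 1.8118 = 0.070 bits.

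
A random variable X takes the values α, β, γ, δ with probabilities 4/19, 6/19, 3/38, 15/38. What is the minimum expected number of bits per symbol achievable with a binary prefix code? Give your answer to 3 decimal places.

Repeatedly combine the two least-probable nodes; the expected code length is the sum of the merged weights.
merge 3/38 + 4/19 → 11/38
merge 11/38 + 6/19 → 23/38
merge 15/38 + 23/38 → 1
L = 11/38 + 23/38 + 1 = 36/19 ≈ 1.895 bits/symbol.

1.895 bits/symbol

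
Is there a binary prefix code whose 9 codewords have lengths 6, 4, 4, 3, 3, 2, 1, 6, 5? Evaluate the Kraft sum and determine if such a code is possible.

1.1875; no

With common denominator 2^6 = 64: Σ 2^(−ℓᵢ) = 1/64 + 4/64 + 4/64 + 8/64 + 8/64 + 16/64 + 32/64 + 1/64 + 2/64 = 76/64 = 1.1875.
Kraft's inequality requires Σ ≤ 1; here Σ = 1.1875 > 1, so no such prefix code exists.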